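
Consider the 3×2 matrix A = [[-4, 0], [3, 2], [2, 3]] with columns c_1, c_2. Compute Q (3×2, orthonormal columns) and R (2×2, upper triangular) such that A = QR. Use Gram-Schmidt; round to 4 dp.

Q = [[-0.7428, 0.5839], [0.5571, 0.2676], [0.3714, 0.7664]], R = [[5.3852, 2.2283], [0.0000, 2.8345]]

q_1 = c_1/‖c_1‖ = (-4, 3, 2)/5.3852 = (-0.7428, 0.5571, 0.3714).
r_{12} = q_1·c_2 = 2.2283.
u_2 = c_2 − 2.2283·q_1 = (1.6552, 0.7586, 2.1724).
‖u_2‖ = 2.8345, so q_2 = (0.5839, 0.2676, 0.7664).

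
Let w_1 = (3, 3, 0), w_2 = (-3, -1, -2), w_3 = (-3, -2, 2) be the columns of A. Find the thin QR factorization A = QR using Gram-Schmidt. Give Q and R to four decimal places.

Q = [[0.7071, -0.4082, -0.5774], [0.7071, 0.4082, 0.5774], [0.0000, -0.8165, 0.5774]], R = [[4.2426, -2.8284, -3.5355], [0.0000, 2.4495, -1.2247], [0.0000, 0.0000, 1.7321]]

q_1 = w_1/‖w_1‖ = (3, 3, 0)/4.2426 = (0.7071, 0.7071, 0.0000).
r_{12} = q_1·w_2 = -2.8284.
u_2 = w_2 + 2.8284·q_1 = (-1.0000, 1.0000, -2.0000).
‖u_2‖ = 2.4495, so q_2 = (-0.4082, 0.4082, -0.8165).
r_{13} = q_1·w_3 = -3.5355; r_{23} = q_2·w_3 = -1.2247.
u_3 = w_3 + 3.5355·q_1 + 1.2247·q_2 = (-1.0000, 1.0000, 1.0000).
‖u_3‖ = 1.7321, so q_3 = (-0.5774, 0.5774, 0.5774).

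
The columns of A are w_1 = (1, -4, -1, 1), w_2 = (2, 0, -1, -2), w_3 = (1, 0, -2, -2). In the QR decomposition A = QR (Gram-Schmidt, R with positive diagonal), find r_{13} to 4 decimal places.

w_1 = (1, -4, -1, 1); ‖w_1‖ = 4.3589, so q_1 = (0.2294, -0.9177, -0.2294, 0.2294).
r_{13} = q_1·w_3 = 0.2294.

r_{13} = 0.2294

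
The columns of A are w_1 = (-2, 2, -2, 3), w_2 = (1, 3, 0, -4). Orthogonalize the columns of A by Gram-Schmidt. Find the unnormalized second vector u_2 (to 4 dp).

w_1 = (-2, 2, -2, 3); ‖w_1‖ = 4.5826, so q_1 = (-0.4364, 0.4364, -0.4364, 0.6547).
q_1·w_2 = (-0.4364)·1 + 0.4364·3 + (-0.4364)·0 + 0.6547·(-4) = -1.7457.
u_2 = w_2 + 1.7457·q_1 = (0.2381, 3.7619, -0.7619, -2.8571).

u_2 = (0.2381, 3.7619, -0.7619, -2.8571)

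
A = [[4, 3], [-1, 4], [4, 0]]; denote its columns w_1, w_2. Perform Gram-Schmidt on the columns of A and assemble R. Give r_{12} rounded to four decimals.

w_1 = (4, -1, 4); ‖w_1‖ = 5.7446, so e_1 = (0.6963, -0.1741, 0.6963).
r_{12} = e_1·w_2 = 1.3926.

r_{12} = 1.3926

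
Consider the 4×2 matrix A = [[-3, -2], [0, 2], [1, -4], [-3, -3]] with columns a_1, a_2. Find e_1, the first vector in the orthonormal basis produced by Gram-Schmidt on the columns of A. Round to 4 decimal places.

e_1 = (-0.6882, 0.0000, 0.2294, -0.6882)

a_1 = (-3, 0, 1, -3); ‖a_1‖ = 4.3589, so e_1 = (-0.6882, 0.0000, 0.2294, -0.6882).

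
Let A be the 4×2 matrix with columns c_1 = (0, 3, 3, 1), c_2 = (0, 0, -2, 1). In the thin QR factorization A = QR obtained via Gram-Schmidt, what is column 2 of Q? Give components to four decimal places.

c_1 = (0, 3, 3, 1); ‖c_1‖ = 4.3589, so e_1 = (0.0000, 0.6882, 0.6882, 0.2294).
e_1·c_2 = 0.0000·0 + 0.6882·0 + 0.6882·(-2) + 0.2294·1 = -1.1471.
u_2 = c_2 + 1.1471·e_1 = (0.0000, 0.7895, -1.2105, 1.2632).
‖u_2‖ = 1.9194, so e_2 = (0.0000, 0.4113, -0.6307, 0.6581).

e_2 = (0.0000, 0.4113, -0.6307, 0.6581)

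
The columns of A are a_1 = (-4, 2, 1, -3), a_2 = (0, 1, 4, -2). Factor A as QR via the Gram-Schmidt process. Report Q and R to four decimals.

Q = [[-0.7303, 0.3975], [0.3651, 0.0497], [0.1826, 0.8944], [-0.5477, -0.1988]], R = [[5.4772, 2.1909], [0.0000, 4.0249]]

e_1 = a_1/‖a_1‖ = (-4, 2, 1, -3)/5.4772 = (-0.7303, 0.3651, 0.1826, -0.5477).
r_{12} = e_1·a_2 = 2.1909.
u_2 = a_2 − 2.1909·e_1 = (1.6000, 0.2000, 3.6000, -0.8000).
‖u_2‖ = 4.0249, so e_2 = (0.3975, 0.0497, 0.8944, -0.1988).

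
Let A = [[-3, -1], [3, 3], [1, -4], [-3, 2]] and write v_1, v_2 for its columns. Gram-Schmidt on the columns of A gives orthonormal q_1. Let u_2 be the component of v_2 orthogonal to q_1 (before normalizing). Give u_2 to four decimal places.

u_2 = (-0.7857, 2.7857, -4.0714, 2.2143)

v_1 = (-3, 3, 1, -3); ‖v_1‖ = 5.2915, so q_1 = (-0.5669, 0.5669, 0.1890, -0.5669).
q_1·v_2 = (-0.5669)·(-1) + 0.5669·3 + 0.1890·(-4) + (-0.5669)·2 = 0.3780.
u_2 = v_2 − 0.3780·q_1 = (-0.7857, 2.7857, -4.0714, 2.2143).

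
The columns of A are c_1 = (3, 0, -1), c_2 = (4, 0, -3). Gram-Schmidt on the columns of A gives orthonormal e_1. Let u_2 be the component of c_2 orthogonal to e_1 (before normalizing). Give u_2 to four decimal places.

u_2 = (-0.5000, 0.0000, -1.5000)

c_1 = (3, 0, -1); ‖c_1‖ = 3.1623, so e_1 = (0.9487, 0.0000, -0.3162).
e_1·c_2 = 0.9487·4 + 0.0000·0 + (-0.3162)·(-3) = 4.7434.
u_2 = c_2 − 4.7434·e_1 = (-0.5000, 0.0000, -1.5000).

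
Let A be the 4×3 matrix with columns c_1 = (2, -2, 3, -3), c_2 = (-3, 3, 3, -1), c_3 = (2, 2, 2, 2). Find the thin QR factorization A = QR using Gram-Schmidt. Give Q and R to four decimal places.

Q = [[0.3922, -0.5669, 0.6183], [-0.3922, 0.5669, 0.4001], [0.5883, 0.5669, 0.4001], [-0.5883, -0.1890, 0.5455]], R = [[5.0990, 0.0000, 0.0000], [0.0000, 5.2915, 0.7559], [0.0000, 0.0000, 3.9279]]

c_1 = (2, -2, 3, -3); ‖c_1‖ = 5.0990, so e_1 = (0.3922, -0.3922, 0.5883, -0.5883).
e_1·c_2 = 0.3922·(-3) + (-0.3922)·3 + 0.5883·3 + (-0.5883)·(-1) = 0.0000.
u_2 = c_2 + 0.0000·e_1 = (-3.0000, 3.0000, 3.0000, -1.0000).
‖u_2‖ = 5.2915, so e_2 = (-0.5669, 0.5669, 0.5669, -0.1890).
e_1·c_3 = 0.3922·2 + (-0.3922)·2 + 0.5883·2 + (-0.5883)·2 = 0.0000; e_2·c_3 = (-0.5669)·2 + 0.5669·2 + 0.5669·2 + (-0.1890)·2 = 0.7559.
u_3 = c_3 + 0.0000·e_1 − 0.7559·e_2 = (2.4286, 1.5714, 1.5714, 2.1429).
‖u_3‖ = 3.9279, so e_3 = (0.6183, 0.4001, 0.4001, 0.5455).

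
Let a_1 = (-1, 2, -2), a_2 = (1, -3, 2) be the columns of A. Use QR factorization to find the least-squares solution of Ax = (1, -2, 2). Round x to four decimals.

e_1 = a_1/‖a_1‖ = (-1, 2, -2)/3.0000 = (-0.3333, 0.6667, -0.6667).
r_{12} = e_1·a_2 = -3.6667.
u_2 = a_2 + 3.6667·e_1 = (-0.2222, -0.5556, -0.4444).
‖u_2‖ = 0.7454, so e_2 = (-0.2981, -0.7454, -0.5963).
Qᵀb = (-3.0000, 0.0000).
Back-substitute: x_2 = 0.0000/0.7454 = 0.0000.
x_1 = (-3.0000 + 3.6667·0.0000)/3.0000 = -1.0000.

x = (-1.0000, 0.0000)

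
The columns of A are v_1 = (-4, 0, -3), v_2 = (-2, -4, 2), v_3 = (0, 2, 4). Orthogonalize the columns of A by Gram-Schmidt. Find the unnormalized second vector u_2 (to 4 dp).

u_2 = (-1.6800, -4.0000, 2.2400)

q_1 = v_1/‖v_1‖ = (-4, 0, -3)/5.0000 = (-0.8000, 0.0000, -0.6000).
r_{12} = q_1·v_2 = 0.4000.
u_2 = v_2 − 0.4000·q_1 = (-1.6800, -4.0000, 2.2400).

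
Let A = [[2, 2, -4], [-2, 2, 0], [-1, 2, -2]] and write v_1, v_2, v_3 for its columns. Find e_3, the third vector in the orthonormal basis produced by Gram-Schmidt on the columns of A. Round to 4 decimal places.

v_1 = (2, -2, -1); ‖v_1‖ = 3.0000, so e_1 = (0.6667, -0.6667, -0.3333).
e_1·v_2 = 0.6667·2 + (-0.6667)·2 + (-0.3333)·2 = -0.6667.
u_2 = v_2 + 0.6667·e_1 = (2.4444, 1.5556, 1.7778).
‖u_2‖ = 3.3993, so e_2 = (0.7191, 0.4576, 0.5230).
e_1·v_3 = 0.6667·(-4) + (-0.6667)·0 + (-0.3333)·(-2) = -2.0000; e_2·v_3 = 0.7191·(-4) + 0.4576·0 + 0.5230·(-2) = -3.9223.
u_3 = v_3 + 2.0000·e_1 + 3.9223·e_2 = (0.1538, 0.4615, -0.6154).
‖u_3‖ = 0.7845, so e_3 = (0.1961, 0.5883, -0.7845).

e_3 = (0.1961, 0.5883, -0.7845)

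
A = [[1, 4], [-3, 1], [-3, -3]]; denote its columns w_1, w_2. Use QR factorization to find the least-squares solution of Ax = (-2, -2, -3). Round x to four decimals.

x = (0.8832, -0.3782)

w_1 = (1, -3, -3); ‖w_1‖ = 4.3589, so e_1 = (0.2294, -0.6882, -0.6882).
e_1·w_2 = 0.2294·4 + (-0.6882)·1 + (-0.6882)·(-3) = 2.2942.
u_2 = w_2 − 2.2942·e_1 = (3.4737, 2.5789, -1.4211).
‖u_2‖ = 4.5538, so e_2 = (0.7628, 0.5663, -0.3121).
Qᵀb = (2.9824, -1.7221).
Back-substitute: x_2 = -1.7221/4.5538 = -0.3782.
x_1 = (2.9824 − 2.2942·(-0.3782))/4.3589 = 0.8832.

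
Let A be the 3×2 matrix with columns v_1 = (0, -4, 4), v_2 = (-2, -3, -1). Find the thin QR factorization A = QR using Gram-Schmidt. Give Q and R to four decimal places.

Q = [[0.0000, -0.5774], [-0.7071, -0.5774], [0.7071, -0.5774]], R = [[5.6569, 1.4142], [0.0000, 3.4641]]

q_1 = v_1/‖v_1‖ = (0, -4, 4)/5.6569 = (0.0000, -0.7071, 0.7071).
r_{12} = q_1·v_2 = 1.4142.
u_2 = v_2 − 1.4142·q_1 = (-2.0000, -2.0000, -2.0000).
‖u_2‖ = 3.4641, so q_2 = (-0.5774, -0.5774, -0.5774).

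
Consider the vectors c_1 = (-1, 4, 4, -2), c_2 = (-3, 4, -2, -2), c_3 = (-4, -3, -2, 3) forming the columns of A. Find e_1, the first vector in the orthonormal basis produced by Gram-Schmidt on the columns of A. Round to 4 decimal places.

e_1 = c_1/‖c_1‖ = (-1, 4, 4, -2)/6.0828 = (-0.1644, 0.6576, 0.6576, -0.3288).

e_1 = (-0.1644, 0.6576, 0.6576, -0.3288)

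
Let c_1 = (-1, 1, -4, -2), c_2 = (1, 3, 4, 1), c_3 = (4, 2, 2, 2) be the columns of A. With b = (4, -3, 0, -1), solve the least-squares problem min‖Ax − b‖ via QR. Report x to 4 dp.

c_1 = (-1, 1, -4, -2); ‖c_1‖ = 4.6904, so e_1 = (-0.2132, 0.2132, -0.8528, -0.4264).
e_1·c_2 = (-0.2132)·1 + 0.2132·3 + (-0.8528)·4 + (-0.4264)·1 = -3.4112.
u_2 = c_2 + 3.4112·e_1 = (0.2727, 3.7273, 1.0909, -0.4545).
‖u_2‖ = 3.9196, so e_2 = (0.0696, 0.9509, 0.2783, -0.1160).
e_1·c_3 = (-0.2132)·4 + 0.2132·2 + (-0.8528)·2 + (-0.4264)·2 = -2.9848; e_2·c_3 = 0.0696·4 + 0.9509·2 + 0.2783·2 + (-0.1160)·2 = 2.5049.
u_3 = c_3 + 2.9848·e_1 − 2.5049·e_2 = (3.1893, 0.2544, -1.2426, 1.0178).
‖u_3‖ = 3.5800, so e_3 = (0.8909, 0.0711, -0.3471, 0.2843).
Qᵀb = (-1.0660, -2.4585, 3.0660).
Back-substitute: x_3 = 3.0660/3.5800 = 0.8564.
x_2 = (-2.4585 − 2.5049·0.8564)/3.9196 = -1.1745.
x_1 = (-1.0660 + 3.4112·(-1.1745) + 2.9848·0.8564)/4.6904 = -0.5365.

x = (-0.5365, -1.1745, 0.8564)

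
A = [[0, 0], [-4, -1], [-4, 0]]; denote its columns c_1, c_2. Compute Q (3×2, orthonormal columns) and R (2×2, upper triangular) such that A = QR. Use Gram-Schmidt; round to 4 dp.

c_1 = (0, -4, -4); ‖c_1‖ = 5.6569, so q_1 = (0.0000, -0.7071, -0.7071).
q_1·c_2 = 0.0000·0 + (-0.7071)·(-1) + (-0.7071)·0 = 0.7071.
u_2 = c_2 − 0.7071·q_1 = (0.0000, -0.5000, 0.5000).
‖u_2‖ = 0.7071, so q_2 = (0.0000, -0.7071, 0.7071).

Q = [[0.0000, 0.0000], [-0.7071, -0.7071], [-0.7071, 0.7071]], R = [[5.6569, 0.7071], [0.0000, 0.7071]]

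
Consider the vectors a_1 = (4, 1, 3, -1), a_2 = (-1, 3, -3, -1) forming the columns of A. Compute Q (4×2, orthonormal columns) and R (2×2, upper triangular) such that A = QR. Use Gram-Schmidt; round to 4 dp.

Q = [[0.7698, 0.0808], [0.1925, 0.8085], [0.5774, -0.4851], [-0.1925, -0.3234]], R = [[5.1962, -1.7321], [0.0000, 4.1231]]

a_1 = (4, 1, 3, -1); ‖a_1‖ = 5.1962, so e_1 = (0.7698, 0.1925, 0.5774, -0.1925).
e_1·a_2 = 0.7698·(-1) + 0.1925·3 + 0.5774·(-3) + (-0.1925)·(-1) = -1.7321.
u_2 = a_2 + 1.7321·e_1 = (0.3333, 3.3333, -2.0000, -1.3333).
‖u_2‖ = 4.1231, so e_2 = (0.0808, 0.8085, -0.4851, -0.3234).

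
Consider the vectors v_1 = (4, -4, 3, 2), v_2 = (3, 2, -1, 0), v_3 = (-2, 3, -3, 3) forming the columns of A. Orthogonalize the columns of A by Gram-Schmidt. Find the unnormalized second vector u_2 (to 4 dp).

u_2 = (2.9111, 2.0889, -1.0667, -0.0444)

v_1 = (4, -4, 3, 2); ‖v_1‖ = 6.7082, so q_1 = (0.5963, -0.5963, 0.4472, 0.2981).
q_1·v_2 = 0.5963·3 + (-0.5963)·2 + 0.4472·(-1) + 0.2981·0 = 0.1491.
u_2 = v_2 − 0.1491·q_1 = (2.9111, 2.0889, -1.0667, -0.0444).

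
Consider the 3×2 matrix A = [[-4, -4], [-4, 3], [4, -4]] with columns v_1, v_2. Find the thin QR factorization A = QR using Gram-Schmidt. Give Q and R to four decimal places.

q_1 = v_1/‖v_1‖ = (-4, -4, 4)/6.9282 = (-0.5774, -0.5774, 0.5774).
r_{12} = q_1·v_2 = -1.7321.
u_2 = v_2 + 1.7321·q_1 = (-5.0000, 2.0000, -3.0000).
‖u_2‖ = 6.1644, so q_2 = (-0.8111, 0.3244, -0.4867).

Q = [[-0.5774, -0.8111], [-0.5774, 0.3244], [0.5774, -0.4867]], R = [[6.9282, -1.7321], [0.0000, 6.1644]]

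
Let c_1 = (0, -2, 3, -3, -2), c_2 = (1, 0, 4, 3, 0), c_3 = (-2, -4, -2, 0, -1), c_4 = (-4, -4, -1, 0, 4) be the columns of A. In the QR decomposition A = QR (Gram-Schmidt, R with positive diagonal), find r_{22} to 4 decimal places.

r_{22} = 5.0650

c_1 = (0, -2, 3, -3, -2); ‖c_1‖ = 5.0990, so e_1 = (0.0000, -0.3922, 0.5883, -0.5883, -0.3922).
e_1·c_2 = 0.0000·1 + (-0.3922)·0 + 0.5883·4 + (-0.5883)·3 + (-0.3922)·0 = 0.5883.
u_2 = c_2 − 0.5883·e_1 = (1.0000, 0.2308, 3.6538, 3.3462, 0.2308).
r_{22} = ‖u_2‖ = 5.0650.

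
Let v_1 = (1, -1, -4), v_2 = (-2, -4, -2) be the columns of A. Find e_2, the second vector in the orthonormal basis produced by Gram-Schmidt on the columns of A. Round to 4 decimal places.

e_2 = (-0.5950, -0.8020, 0.0517)

e_1 = v_1/‖v_1‖ = (1, -1, -4)/4.2426 = (0.2357, -0.2357, -0.9428).
r_{12} = e_1·v_2 = 2.3570.
u_2 = v_2 − 2.3570·e_1 = (-2.5556, -3.4444, 0.2222).
‖u_2‖ = 4.2947, so e_2 = (-0.5950, -0.8020, 0.0517).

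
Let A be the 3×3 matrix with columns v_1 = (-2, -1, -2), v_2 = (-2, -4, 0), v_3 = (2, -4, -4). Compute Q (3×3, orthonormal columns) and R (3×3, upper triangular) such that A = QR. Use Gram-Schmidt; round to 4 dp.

v_1 = (-2, -1, -2); ‖v_1‖ = 3.0000, so q_1 = (-0.6667, -0.3333, -0.6667).
q_1·v_2 = (-0.6667)·(-2) + (-0.3333)·(-4) + (-0.6667)·0 = 2.6667.
u_2 = v_2 − 2.6667·q_1 = (-0.2222, -3.1111, 1.7778).
‖u_2‖ = 3.5901, so q_2 = (-0.0619, -0.8666, 0.4952).
q_1·v_3 = (-0.6667)·2 + (-0.3333)·(-4) + (-0.6667)·(-4) = 2.6667; q_2·v_3 = (-0.0619)·2 + (-0.8666)·(-4) + 0.4952·(-4) = 1.3618.
u_3 = v_3 − 2.6667·q_1 − 1.3618·q_2 = (3.8621, -1.9310, -2.8966).
‖u_3‖ = 5.1995, so q_3 = (0.7428, -0.3714, -0.5571).

Q = [[-0.6667, -0.0619, 0.7428], [-0.3333, -0.8666, -0.3714], [-0.6667, 0.4952, -0.5571]], R = [[3.0000, 2.6667, 2.6667], [0.0000, 3.5901, 1.3618], [0.0000, 0.0000, 5.1995]]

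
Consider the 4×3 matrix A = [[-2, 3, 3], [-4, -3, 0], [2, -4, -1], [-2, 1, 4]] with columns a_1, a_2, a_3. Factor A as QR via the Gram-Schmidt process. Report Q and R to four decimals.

a_1 = (-2, -4, 2, -2); ‖a_1‖ = 5.2915, so q_1 = (-0.3780, -0.7559, 0.3780, -0.3780).
q_1·a_2 = (-0.3780)·3 + (-0.7559)·(-3) + 0.3780·(-4) + (-0.3780)·1 = -0.7559.
u_2 = a_2 + 0.7559·q_1 = (2.7143, -3.5714, -3.7143, 0.7143).
‖u_2‖ = 5.8676, so q_2 = (0.4626, -0.6087, -0.6330, 0.1217).
q_1·a_3 = (-0.3780)·3 + (-0.7559)·0 + 0.3780·(-1) + (-0.3780)·4 = -3.0237; q_2·a_3 = 0.4626·3 + (-0.6087)·0 + (-0.6330)·(-1) + 0.1217·4 = 2.5077.
u_3 = a_3 + 3.0237·q_1 − 2.5077·q_2 = (0.6971, -0.7593, 1.7303, 2.5519).
‖u_3‖ = 3.2509, so q_3 = (0.2144, -0.2336, 0.5322, 0.7850).

Q = [[-0.3780, 0.4626, 0.2144], [-0.7559, -0.6087, -0.2336], [0.3780, -0.6330, 0.5322], [-0.3780, 0.1217, 0.7850]], R = [[5.2915, -0.7559, -3.0237], [0.0000, 5.8676, 2.5077], [0.0000, 0.0000, 3.2509]]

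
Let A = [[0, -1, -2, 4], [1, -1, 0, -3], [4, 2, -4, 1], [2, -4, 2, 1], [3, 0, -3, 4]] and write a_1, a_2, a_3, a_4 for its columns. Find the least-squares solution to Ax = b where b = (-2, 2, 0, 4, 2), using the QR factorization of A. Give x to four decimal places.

a_1 = (0, 1, 4, 2, 3); ‖a_1‖ = 5.4772, so e_1 = (0.0000, 0.1826, 0.7303, 0.3651, 0.5477).
e_1·a_2 = 0.0000·(-1) + 0.1826·(-1) + 0.7303·2 + 0.3651·(-4) + 0.5477·0 = -0.1826.
u_2 = a_2 + 0.1826·e_1 = (-1.0000, -0.9667, 2.1333, -3.9333, 0.1000).
‖u_2‖ = 4.6869, so e_2 = (-0.2134, -0.2063, 0.4552, -0.8392, 0.0213).
e_1·a_3 = 0.0000·(-2) + 0.1826·0 + 0.7303·(-4) + 0.3651·2 + 0.5477·(-3) = -3.8341; e_2·a_3 = (-0.2134)·(-2) + (-0.2063)·0 + 0.4552·(-4) + (-0.8392)·2 + 0.0213·(-3) = -3.1364.
u_3 = a_3 + 3.8341·e_1 + 3.1364·e_2 = (-2.6692, 0.0531, 0.2276, 0.7678, -0.8331).
‖u_3‖ = 2.9091, so e_3 = (-0.9175, 0.0183, 0.0782, 0.2639, -0.2864).
e_1·a_4 = 0.0000·4 + 0.1826·(-3) + 0.7303·1 + 0.3651·1 + 0.5477·4 = 2.7386; e_2·a_4 = (-0.2134)·4 + (-0.2063)·(-3) + 0.4552·1 + (-0.8392)·1 + 0.0213·4 = -0.5334; e_3·a_4 = (-0.9175)·4 + 0.0183·(-3) + 0.0782·1 + 0.2639·1 + (-0.2864)·4 = -4.5282.
u_4 = a_4 − 2.7386·e_1 + 0.5334·e_2 + 4.5282·e_3 = (-0.2686, -3.5273, -0.4029, 0.7475, 1.2146).
‖u_4‖ = 3.8355, so e_4 = (-0.0700, -0.9197, -0.1050, 0.1949, 0.3167).
Qᵀb = (2.9212, -3.3000, 2.3546, -0.2863).
Back-substitute: x_4 = -0.2863/3.8355 = -0.0746.
x_3 = (2.3546 + 4.5282·(-0.0746))/2.9091 = 0.6932.
x_2 = (-3.3000 + 3.1364·0.6932 + 0.5334·(-0.0746))/4.6869 = -0.2487.
x_1 = (2.9212 + 0.1826·(-0.2487) + 3.8341·0.6932 − 2.7386·(-0.0746))/5.4772 = 1.0476.

x = (1.0476, -0.2487, 0.6932, -0.0746)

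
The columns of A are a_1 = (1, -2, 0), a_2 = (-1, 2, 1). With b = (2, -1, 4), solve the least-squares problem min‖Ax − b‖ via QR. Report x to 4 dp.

x = (4.8000, 4.0000)

a_1 = (1, -2, 0); ‖a_1‖ = 2.2361, so e_1 = (0.4472, -0.8944, 0.0000).
e_1·a_2 = 0.4472·(-1) + (-0.8944)·2 + 0.0000·1 = -2.2361.
u_2 = a_2 + 2.2361·e_1 = (0.0000, 0.0000, 1.0000).
‖u_2‖ = 1.0000, so e_2 = (0.0000, 0.0000, 1.0000).
Qᵀb = (1.7889, 4.0000).
Back-substitute: x_2 = 4.0000/1.0000 = 4.0000.
x_1 = (1.7889 + 2.2361·4.0000)/2.2361 = 4.8000.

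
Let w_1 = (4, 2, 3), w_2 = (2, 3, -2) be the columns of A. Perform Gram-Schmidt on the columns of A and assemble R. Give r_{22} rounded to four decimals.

e_1 = w_1/‖w_1‖ = (4, 2, 3)/5.3852 = (0.7428, 0.3714, 0.5571).
r_{12} = e_1·w_2 = 1.4856.
u_2 = w_2 − 1.4856·e_1 = (0.8966, 2.4483, -2.8276).
r_{22} = ‖u_2‖ = 3.8462.

r_{22} = 3.8462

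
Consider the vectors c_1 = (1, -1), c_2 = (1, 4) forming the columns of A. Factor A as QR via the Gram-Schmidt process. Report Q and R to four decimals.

Q = [[0.7071, 0.7071], [-0.7071, 0.7071]], R = [[1.4142, -2.1213], [0.0000, 3.5355]]

c_1 = (1, -1); ‖c_1‖ = 1.4142, so q_1 = (0.7071, -0.7071).
q_1·c_2 = 0.7071·1 + (-0.7071)·4 = -2.1213.
u_2 = c_2 + 2.1213·q_1 = (2.5000, 2.5000).
‖u_2‖ = 3.5355, so q_2 = (0.7071, 0.7071).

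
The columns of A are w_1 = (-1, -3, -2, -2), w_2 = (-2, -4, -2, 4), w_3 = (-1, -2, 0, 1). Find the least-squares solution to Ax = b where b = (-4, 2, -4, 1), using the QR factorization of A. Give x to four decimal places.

x = (0.3986, 1.4088, -3.4527)

w_1 = (-1, -3, -2, -2); ‖w_1‖ = 4.2426, so q_1 = (-0.2357, -0.7071, -0.4714, -0.4714).
q_1·w_2 = (-0.2357)·(-2) + (-0.7071)·(-4) + (-0.4714)·(-2) + (-0.4714)·4 = 2.3570.
u_2 = w_2 − 2.3570·q_1 = (-1.4444, -2.3333, -0.8889, 5.1111).
‖u_2‖ = 5.8689, so q_2 = (-0.2461, -0.3976, -0.1515, 0.8709).
q_1·w_3 = (-0.2357)·(-1) + (-0.7071)·(-2) + (-0.4714)·0 + (-0.4714)·1 = 1.1785; q_2·w_3 = (-0.2461)·(-1) + (-0.3976)·(-2) + (-0.1515)·0 + 0.8709·1 = 1.9121.
u_3 = w_3 − 1.1785·q_1 − 1.9121·q_2 = (-0.2516, -0.4065, 0.8452, -0.1097).
‖u_3‖ = 0.9772, so q_3 = (-0.2575, -0.4160, 0.8649, -0.1122).
Qᵀb = (0.9428, 1.6660, -3.3738).
Back-substitute: x_3 = -3.3738/0.9772 = -3.4527.
x_2 = (1.6660 − 1.9121·(-3.4527))/5.8689 = 1.4088.
x_1 = (0.9428 − 2.3570·1.4088 − 1.1785·(-3.4527))/4.2426 = 0.3986.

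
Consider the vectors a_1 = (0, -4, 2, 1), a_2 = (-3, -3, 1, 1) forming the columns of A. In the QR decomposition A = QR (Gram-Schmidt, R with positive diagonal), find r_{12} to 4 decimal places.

r_{12} = 3.2733

a_1 = (0, -4, 2, 1); ‖a_1‖ = 4.5826, so e_1 = (0.0000, -0.8729, 0.4364, 0.2182).
r_{12} = e_1·a_2 = 3.2733.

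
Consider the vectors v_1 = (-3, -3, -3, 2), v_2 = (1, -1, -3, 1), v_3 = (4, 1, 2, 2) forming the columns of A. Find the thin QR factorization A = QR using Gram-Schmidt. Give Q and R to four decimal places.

Q = [[-0.5388, 0.7255, 0.3025], [-0.5388, 0.0227, -0.1934], [-0.5388, -0.6802, 0.4397], [0.3592, 0.1020, 0.8232]], R = [[5.5678, 1.9757, -3.0533], [0.0000, 2.8455, 1.7685], [0.0000, 0.0000, 3.5426]]

v_1 = (-3, -3, -3, 2); ‖v_1‖ = 5.5678, so q_1 = (-0.5388, -0.5388, -0.5388, 0.3592).
q_1·v_2 = (-0.5388)·1 + (-0.5388)·(-1) + (-0.5388)·(-3) + 0.3592·1 = 1.9757.
u_2 = v_2 − 1.9757·q_1 = (2.0645, 0.0645, -1.9355, 0.2903).
‖u_2‖ = 2.8455, so q_2 = (0.7255, 0.0227, -0.6802, 0.1020).
q_1·v_3 = (-0.5388)·4 + (-0.5388)·1 + (-0.5388)·2 + 0.3592·2 = -3.0533; q_2·v_3 = 0.7255·4 + 0.0227·1 + (-0.6802)·2 + 0.1020·2 = 1.7685.
u_3 = v_3 + 3.0533·q_1 − 1.7685·q_2 = (1.0717, -0.6853, 1.5578, 2.9163).
‖u_3‖ = 3.5426, so q_3 = (0.3025, -0.1934, 0.4397, 0.8232).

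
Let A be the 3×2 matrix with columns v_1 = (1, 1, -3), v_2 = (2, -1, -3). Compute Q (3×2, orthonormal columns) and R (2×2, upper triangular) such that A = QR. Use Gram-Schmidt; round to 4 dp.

Q = [[0.3015, 0.4924], [0.3015, -0.8616], [-0.9045, -0.1231]], R = [[3.3166, 3.0151], [0.0000, 2.2156]]

q_1 = v_1/‖v_1‖ = (1, 1, -3)/3.3166 = (0.3015, 0.3015, -0.9045).
r_{12} = q_1·v_2 = 3.0151.
u_2 = v_2 − 3.0151·q_1 = (1.0909, -1.9091, -0.2727).
‖u_2‖ = 2.2156, so q_2 = (0.4924, -0.8616, -0.1231).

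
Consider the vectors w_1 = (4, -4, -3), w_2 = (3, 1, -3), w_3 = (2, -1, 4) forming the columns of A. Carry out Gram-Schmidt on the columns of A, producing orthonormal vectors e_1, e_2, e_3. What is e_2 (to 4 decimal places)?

w_1 = (4, -4, -3); ‖w_1‖ = 6.4031, so e_1 = (0.6247, -0.6247, -0.4685).
e_1·w_2 = 0.6247·3 + (-0.6247)·1 + (-0.4685)·(-3) = 2.6550.
u_2 = w_2 − 2.6550·e_1 = (1.3415, 2.6585, -1.7561).
‖u_2‖ = 3.4571, so e_2 = (0.3880, 0.7690, -0.5080).

e_2 = (0.3880, 0.7690, -0.5080)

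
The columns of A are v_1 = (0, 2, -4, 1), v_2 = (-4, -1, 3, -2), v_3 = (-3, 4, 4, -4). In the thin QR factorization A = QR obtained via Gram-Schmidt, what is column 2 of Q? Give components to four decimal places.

v_1 = (0, 2, -4, 1); ‖v_1‖ = 4.5826, so e_1 = (0.0000, 0.4364, -0.8729, 0.2182).
e_1·v_2 = 0.0000·(-4) + 0.4364·(-1) + (-0.8729)·3 + 0.2182·(-2) = -3.4915.
u_2 = v_2 + 3.4915·e_1 = (-4.0000, 0.5238, -0.0476, -1.2381).
‖u_2‖ = 4.2201, so e_2 = (-0.9478, 0.1241, -0.0113, -0.2934).

e_2 = (-0.9478, 0.1241, -0.0113, -0.2934)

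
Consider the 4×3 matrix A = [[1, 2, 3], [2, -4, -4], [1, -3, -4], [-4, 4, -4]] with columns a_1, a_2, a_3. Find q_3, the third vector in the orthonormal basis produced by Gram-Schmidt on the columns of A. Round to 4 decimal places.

q_3 = (-0.5910, -0.5138, -0.3726, -0.4978)

a_1 = (1, 2, 1, -4); ‖a_1‖ = 4.6904, so q_1 = (0.2132, 0.4264, 0.2132, -0.8528).
q_1·a_2 = 0.2132·2 + 0.4264·(-4) + 0.2132·(-3) + (-0.8528)·4 = -5.3300.
u_2 = a_2 + 5.3300·q_1 = (3.1364, -1.7273, -1.8636, -0.5455).
‖u_2‖ = 4.0732, so q_2 = (0.7700, -0.4241, -0.4575, -0.1339).
q_1·a_3 = 0.2132·3 + 0.4264·(-4) + 0.2132·(-4) + (-0.8528)·(-4) = 1.4924; q_2·a_3 = 0.7700·3 + (-0.4241)·(-4) + (-0.4575)·(-4) + (-0.1339)·(-4) = 6.3720.
u_3 = a_3 − 1.4924·q_1 − 6.3720·q_2 = (-2.2247, -1.9342, -1.4027, -1.8740).
‖u_3‖ = 3.7643, so q_3 = (-0.5910, -0.5138, -0.3726, -0.4978).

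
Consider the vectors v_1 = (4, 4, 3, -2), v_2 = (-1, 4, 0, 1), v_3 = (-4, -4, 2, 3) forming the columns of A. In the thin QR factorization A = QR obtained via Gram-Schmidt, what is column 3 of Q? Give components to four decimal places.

e_3 = (-0.2945, -0.1669, 0.8639, 0.3731)

e_1 = v_1/‖v_1‖ = (4, 4, 3, -2)/6.7082 = (0.5963, 0.5963, 0.4472, -0.2981).
r_{12} = e_1·v_2 = 1.4907.
u_2 = v_2 − 1.4907·e_1 = (-1.8889, 3.1111, -0.6667, 1.4444).
‖u_2‖ = 3.9721, so e_2 = (-0.4755, 0.7832, -0.1678, 0.3636).
r_{13} = e_1·v_3 = -4.7703; r_{23} = e_2·v_3 = -0.4755.
u_3 = v_3 + 4.7703·e_1 + 0.4755·e_2 = (-1.3817, -0.7831, 4.0535, 1.7507).
‖u_3‖ = 4.6924, so e_3 = (-0.2945, -0.1669, 0.8639, 0.3731).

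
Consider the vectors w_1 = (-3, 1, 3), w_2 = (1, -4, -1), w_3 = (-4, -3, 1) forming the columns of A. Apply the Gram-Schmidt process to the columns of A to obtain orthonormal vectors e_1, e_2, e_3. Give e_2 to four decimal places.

e_1 = w_1/‖w_1‖ = (-3, 1, 3)/4.3589 = (-0.6882, 0.2294, 0.6882).
r_{12} = e_1·w_2 = -2.2942.
u_2 = w_2 + 2.2942·e_1 = (-0.5789, -3.4737, 0.5789).
‖u_2‖ = 3.5689, so e_2 = (-0.1622, -0.9733, 0.1622).

e_2 = (-0.1622, -0.9733, 0.1622)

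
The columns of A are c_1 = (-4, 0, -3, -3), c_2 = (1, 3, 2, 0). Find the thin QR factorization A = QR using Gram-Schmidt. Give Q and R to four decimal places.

c_1 = (-4, 0, -3, -3); ‖c_1‖ = 5.8310, so e_1 = (-0.6860, 0.0000, -0.5145, -0.5145).
e_1·c_2 = (-0.6860)·1 + 0.0000·3 + (-0.5145)·2 + (-0.5145)·0 = -1.7150.
u_2 = c_2 + 1.7150·e_1 = (-0.1765, 3.0000, 1.1176, -0.8824).
‖u_2‖ = 3.3255, so e_2 = (-0.0531, 0.9021, 0.3361, -0.2653).

Q = [[-0.6860, -0.0531], [0.0000, 0.9021], [-0.5145, 0.3361], [-0.5145, -0.2653]], R = [[5.8310, -1.7150], [0.0000, 3.3255]]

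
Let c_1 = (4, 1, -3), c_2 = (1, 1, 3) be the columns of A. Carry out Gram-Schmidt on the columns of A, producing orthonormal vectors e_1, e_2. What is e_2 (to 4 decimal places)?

e_2 = (0.5013, 0.3581, 0.7877)

e_1 = c_1/‖c_1‖ = (4, 1, -3)/5.0990 = (0.7845, 0.1961, -0.5883).
r_{12} = e_1·c_2 = -0.7845.
u_2 = c_2 + 0.7845·e_1 = (1.6154, 1.1538, 2.5385).
‖u_2‖ = 3.2225, so e_2 = (0.5013, 0.3581, 0.7877).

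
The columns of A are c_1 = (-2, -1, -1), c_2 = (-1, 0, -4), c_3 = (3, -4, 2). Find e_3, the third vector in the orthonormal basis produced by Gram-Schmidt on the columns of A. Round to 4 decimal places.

e_3 = (0.4924, -0.8616, -0.1231)

e_1 = c_1/‖c_1‖ = (-2, -1, -1)/2.4495 = (-0.8165, -0.4082, -0.4082).
r_{12} = e_1·c_2 = 2.4495.
u_2 = c_2 − 2.4495·e_1 = (1.0000, 1.0000, -3.0000).
‖u_2‖ = 3.3166, so e_2 = (0.3015, 0.3015, -0.9045).
r_{13} = e_1·c_3 = -1.6330; r_{23} = e_2·c_3 = -2.1106.
u_3 = c_3 + 1.6330·e_1 + 2.1106·e_2 = (2.3030, -4.0303, -0.5758).
‖u_3‖ = 4.6775, so e_3 = (0.4924, -0.8616, -0.1231).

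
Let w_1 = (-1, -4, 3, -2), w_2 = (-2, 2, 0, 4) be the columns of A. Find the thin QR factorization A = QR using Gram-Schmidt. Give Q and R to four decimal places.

w_1 = (-1, -4, 3, -2); ‖w_1‖ = 5.4772, so q_1 = (-0.1826, -0.7303, 0.5477, -0.3651).
q_1·w_2 = (-0.1826)·(-2) + (-0.7303)·2 + 0.5477·0 + (-0.3651)·4 = -2.5560.
u_2 = w_2 + 2.5560·q_1 = (-2.4667, 0.1333, 1.4000, 3.0667).
‖u_2‖ = 4.1793, so q_2 = (-0.5902, 0.0319, 0.3350, 0.7338).

Q = [[-0.1826, -0.5902], [-0.7303, 0.0319], [0.5477, 0.3350], [-0.3651, 0.7338]], R = [[5.4772, -2.5560], [0.0000, 4.1793]]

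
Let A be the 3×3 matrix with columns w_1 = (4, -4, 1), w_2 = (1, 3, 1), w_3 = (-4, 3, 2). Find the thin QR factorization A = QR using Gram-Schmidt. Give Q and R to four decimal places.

Q = [[0.6963, 0.5992, -0.3950], [-0.6963, 0.6975, -0.1693], [0.1741, 0.3930, 0.9029]], R = [[5.7446, -1.2185, -4.5260], [0.0000, 3.0847, 0.4814], [0.0000, 0.0000, 2.8781]]

w_1 = (4, -4, 1); ‖w_1‖ = 5.7446, so e_1 = (0.6963, -0.6963, 0.1741).
e_1·w_2 = 0.6963·1 + (-0.6963)·3 + 0.1741·1 = -1.2185.
u_2 = w_2 + 1.2185·e_1 = (1.8485, 2.1515, 1.2121).
‖u_2‖ = 3.0847, so e_2 = (0.5992, 0.6975, 0.3930).
e_1·w_3 = 0.6963·(-4) + (-0.6963)·3 + 0.1741·2 = -4.5260; e_2·w_3 = 0.5992·(-4) + 0.6975·3 + 0.3930·2 = 0.4814.
u_3 = w_3 + 4.5260·e_1 − 0.4814·e_2 = (-1.1369, -0.4873, 2.5987).
‖u_3‖ = 2.8781, so e_3 = (-0.3950, -0.1693, 0.9029).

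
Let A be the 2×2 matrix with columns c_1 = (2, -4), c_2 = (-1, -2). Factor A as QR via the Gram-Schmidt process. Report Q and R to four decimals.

c_1 = (2, -4); ‖c_1‖ = 4.4721, so e_1 = (0.4472, -0.8944).
e_1·c_2 = 0.4472·(-1) + (-0.8944)·(-2) = 1.3416.
u_2 = c_2 − 1.3416·e_1 = (-1.6000, -0.8000).
‖u_2‖ = 1.7889, so e_2 = (-0.8944, -0.4472).

Q = [[0.4472, -0.8944], [-0.8944, -0.4472]], R = [[4.4721, 1.3416], [0.0000, 1.7889]]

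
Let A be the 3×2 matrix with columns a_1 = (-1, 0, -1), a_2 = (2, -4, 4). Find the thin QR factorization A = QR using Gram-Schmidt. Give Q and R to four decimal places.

Q = [[-0.7071, -0.2357], [0.0000, -0.9428], [-0.7071, 0.2357]], R = [[1.4142, -4.2426], [0.0000, 4.2426]]

a_1 = (-1, 0, -1); ‖a_1‖ = 1.4142, so q_1 = (-0.7071, 0.0000, -0.7071).
q_1·a_2 = (-0.7071)·2 + 0.0000·(-4) + (-0.7071)·4 = -4.2426.
u_2 = a_2 + 4.2426·q_1 = (-1.0000, -4.0000, 1.0000).
‖u_2‖ = 4.2426, so q_2 = (-0.2357, -0.9428, 0.2357).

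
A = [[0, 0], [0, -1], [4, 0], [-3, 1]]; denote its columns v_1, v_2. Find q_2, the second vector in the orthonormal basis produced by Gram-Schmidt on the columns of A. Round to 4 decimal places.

q_1 = v_1/‖v_1‖ = (0, 0, 4, -3)/5.0000 = (0.0000, 0.0000, 0.8000, -0.6000).
r_{12} = q_1·v_2 = -0.6000.
u_2 = v_2 + 0.6000·q_1 = (0.0000, -1.0000, 0.4800, 0.6400).
‖u_2‖ = 1.2806, so q_2 = (0.0000, -0.7809, 0.3748, 0.4998).

q_2 = (0.0000, -0.7809, 0.3748, 0.4998)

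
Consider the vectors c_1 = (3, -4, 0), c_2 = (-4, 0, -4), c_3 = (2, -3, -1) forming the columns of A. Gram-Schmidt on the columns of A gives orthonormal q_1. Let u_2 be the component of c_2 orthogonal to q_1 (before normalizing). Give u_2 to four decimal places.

u_2 = (-2.5600, -1.9200, -4.0000)

q_1 = c_1/‖c_1‖ = (3, -4, 0)/5.0000 = (0.6000, -0.8000, 0.0000).
r_{12} = q_1·c_2 = -2.4000.
u_2 = c_2 + 2.4000·q_1 = (-2.5600, -1.9200, -4.0000).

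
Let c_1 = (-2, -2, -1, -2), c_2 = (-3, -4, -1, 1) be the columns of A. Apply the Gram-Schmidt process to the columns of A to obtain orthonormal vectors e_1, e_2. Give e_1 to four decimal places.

e_1 = (-0.5547, -0.5547, -0.2774, -0.5547)

e_1 = c_1/‖c_1‖ = (-2, -2, -1, -2)/3.6056 = (-0.5547, -0.5547, -0.2774, -0.5547).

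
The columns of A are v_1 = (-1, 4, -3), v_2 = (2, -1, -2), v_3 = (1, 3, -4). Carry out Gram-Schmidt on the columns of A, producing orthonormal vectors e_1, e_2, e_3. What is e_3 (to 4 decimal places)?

e_3 = (0.7191, 0.5230, 0.4576)

v_1 = (-1, 4, -3); ‖v_1‖ = 5.0990, so e_1 = (-0.1961, 0.7845, -0.5883).
e_1·v_2 = (-0.1961)·2 + 0.7845·(-1) + (-0.5883)·(-2) = 0.0000.
u_2 = v_2 + 0.0000·e_1 = (2.0000, -1.0000, -2.0000).
‖u_2‖ = 3.0000, so e_2 = (0.6667, -0.3333, -0.6667).
e_1·v_3 = (-0.1961)·1 + 0.7845·3 + (-0.5883)·(-4) = 4.5107; e_2·v_3 = 0.6667·1 + (-0.3333)·3 + (-0.6667)·(-4) = 2.3333.
u_3 = v_3 − 4.5107·e_1 − 2.3333·e_2 = (0.3291, 0.2393, 0.2094).
‖u_3‖ = 0.4576, so e_3 = (0.7191, 0.5230, 0.4576).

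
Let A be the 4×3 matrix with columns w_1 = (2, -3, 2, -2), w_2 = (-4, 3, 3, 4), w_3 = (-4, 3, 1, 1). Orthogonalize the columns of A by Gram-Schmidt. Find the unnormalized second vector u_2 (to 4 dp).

u_2 = (-2.1905, 0.2857, 4.8095, 2.1905)

w_1 = (2, -3, 2, -2); ‖w_1‖ = 4.5826, so q_1 = (0.4364, -0.6547, 0.4364, -0.4364).
q_1·w_2 = 0.4364·(-4) + (-0.6547)·3 + 0.4364·3 + (-0.4364)·4 = -4.1461.
u_2 = w_2 + 4.1461·q_1 = (-2.1905, 0.2857, 4.8095, 2.1905).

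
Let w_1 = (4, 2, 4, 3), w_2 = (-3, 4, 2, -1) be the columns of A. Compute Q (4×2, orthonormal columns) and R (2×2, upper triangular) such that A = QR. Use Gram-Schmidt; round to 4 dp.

Q = [[0.5963, -0.5642], [0.2981, 0.7224], [0.5963, 0.3490], [0.4472, -0.1948]], R = [[6.7082, 0.1491], [0.0000, 5.4752]]

w_1 = (4, 2, 4, 3); ‖w_1‖ = 6.7082, so e_1 = (0.5963, 0.2981, 0.5963, 0.4472).
e_1·w_2 = 0.5963·(-3) + 0.2981·4 + 0.5963·2 + 0.4472·(-1) = 0.1491.
u_2 = w_2 − 0.1491·e_1 = (-3.0889, 3.9556, 1.9111, -1.0667).
‖u_2‖ = 5.4752, so e_2 = (-0.5642, 0.7224, 0.3490, -0.1948).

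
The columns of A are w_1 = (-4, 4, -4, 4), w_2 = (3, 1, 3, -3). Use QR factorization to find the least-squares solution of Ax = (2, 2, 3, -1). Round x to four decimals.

x = (0.2500, 1.0000)

q_1 = w_1/‖w_1‖ = (-4, 4, -4, 4)/8.0000 = (-0.5000, 0.5000, -0.5000, 0.5000).
r_{12} = q_1·w_2 = -4.0000.
u_2 = w_2 + 4.0000·q_1 = (1.0000, 3.0000, 1.0000, -1.0000).
‖u_2‖ = 3.4641, so q_2 = (0.2887, 0.8660, 0.2887, -0.2887).
Qᵀb = (-2.0000, 3.4641).
Back-substitute: x_2 = 3.4641/3.4641 = 1.0000.
x_1 = (-2.0000 + 4.0000·1.0000)/8.0000 = 0.2500.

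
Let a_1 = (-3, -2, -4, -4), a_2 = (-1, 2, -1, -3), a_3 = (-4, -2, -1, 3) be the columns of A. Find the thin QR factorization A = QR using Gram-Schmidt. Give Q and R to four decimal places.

Q = [[-0.4472, 0.0000, -0.8359], [-0.2981, 0.8433, 0.2893], [-0.5963, 0.1054, 0.0161], [-0.5963, -0.5270, 0.4662]], R = [[6.7082, 2.2361, 1.1926], [0.0000, 3.1623, -3.3731], [0.0000, 0.0000, 4.1473]]

e_1 = a_1/‖a_1‖ = (-3, -2, -4, -4)/6.7082 = (-0.4472, -0.2981, -0.5963, -0.5963).
r_{12} = e_1·a_2 = 2.2361.
u_2 = a_2 − 2.2361·e_1 = (0.0000, 2.6667, 0.3333, -1.6667).
‖u_2‖ = 3.1623, so e_2 = (0.0000, 0.8433, 0.1054, -0.5270).
r_{13} = e_1·a_3 = 1.1926; r_{23} = e_2·a_3 = -3.3731.
u_3 = a_3 − 1.1926·e_1 + 3.3731·e_2 = (-3.4667, 1.2000, 0.0667, 1.9333).
‖u_3‖ = 4.1473, so e_3 = (-0.8359, 0.2893, 0.0161, 0.4662).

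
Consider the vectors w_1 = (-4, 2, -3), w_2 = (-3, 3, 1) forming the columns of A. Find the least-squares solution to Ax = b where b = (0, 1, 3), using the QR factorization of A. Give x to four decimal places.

e_1 = w_1/‖w_1‖ = (-4, 2, -3)/5.3852 = (-0.7428, 0.3714, -0.5571).
r_{12} = e_1·w_2 = 2.7854.
u_2 = w_2 − 2.7854·e_1 = (-0.9310, 1.9655, 2.5517).
‖u_2‖ = 3.3528, so e_2 = (-0.2777, 0.5862, 0.7611).
Qᵀb = (-1.2999, 2.8694).
Back-substitute: x_2 = 2.8694/3.3528 = 0.8558.
x_1 = (-1.2999 − 2.7854·0.8558)/5.3852 = -0.6840.

x = (-0.6840, 0.8558)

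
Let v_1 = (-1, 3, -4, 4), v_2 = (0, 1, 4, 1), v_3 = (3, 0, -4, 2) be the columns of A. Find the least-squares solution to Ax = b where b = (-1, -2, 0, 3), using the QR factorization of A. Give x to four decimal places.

x = (0.1717, 0.2004, 0.0759)

q_1 = v_1/‖v_1‖ = (-1, 3, -4, 4)/6.4807 = (-0.1543, 0.4629, -0.6172, 0.6172).
r_{12} = q_1·v_2 = -1.3887.
u_2 = v_2 + 1.3887·q_1 = (-0.2143, 1.6429, 3.1429, 1.8571).
‖u_2‖ = 4.0089, so q_2 = (-0.0535, 0.4098, 0.7840, 0.4633).
r_{13} = q_1·v_3 = 3.2404; r_{23} = q_2·v_3 = -2.3697.
u_3 = v_3 − 3.2404·q_1 + 2.3697·q_2 = (3.3733, -0.5289, -0.1422, 1.0978).
‖u_3‖ = 3.5895, so q_3 = (0.9398, -0.1473, -0.0396, 0.3058).
Qᵀb = (1.0801, 0.6236, 0.2724).
Back-substitute: x_3 = 0.2724/3.5895 = 0.0759.
x_2 = (0.6236 + 2.3697·0.0759)/4.0089 = 0.2004.
x_1 = (1.0801 + 1.3887·0.2004 − 3.2404·0.0759)/6.4807 = 0.1717.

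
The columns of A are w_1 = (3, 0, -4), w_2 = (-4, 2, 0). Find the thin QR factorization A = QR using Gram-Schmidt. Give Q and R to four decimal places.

Q = [[0.6000, -0.6784], [0.0000, 0.5300], [-0.8000, -0.5088]], R = [[5.0000, -2.4000], [0.0000, 3.7736]]

w_1 = (3, 0, -4); ‖w_1‖ = 5.0000, so e_1 = (0.6000, 0.0000, -0.8000).
e_1·w_2 = 0.6000·(-4) + 0.0000·2 + (-0.8000)·0 = -2.4000.
u_2 = w_2 + 2.4000·e_1 = (-2.5600, 2.0000, -1.9200).
‖u_2‖ = 3.7736, so e_2 = (-0.6784, 0.5300, -0.5088).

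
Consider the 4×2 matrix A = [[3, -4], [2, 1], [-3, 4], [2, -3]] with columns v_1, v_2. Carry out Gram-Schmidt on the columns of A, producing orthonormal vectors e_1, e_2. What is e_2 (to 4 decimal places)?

e_2 = (-0.2235, 0.9163, 0.2235, -0.2458)

e_1 = v_1/‖v_1‖ = (3, 2, -3, 2)/5.0990 = (0.5883, 0.3922, -0.5883, 0.3922).
r_{12} = e_1·v_2 = -5.4913.
u_2 = v_2 + 5.4913·e_1 = (-0.7692, 3.1538, 0.7692, -0.8462).
‖u_2‖ = 3.4418, so e_2 = (-0.2235, 0.9163, 0.2235, -0.2458).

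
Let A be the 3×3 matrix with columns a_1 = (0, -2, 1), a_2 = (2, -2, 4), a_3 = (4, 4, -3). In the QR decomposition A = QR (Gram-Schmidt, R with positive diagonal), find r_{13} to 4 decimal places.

r_{13} = -4.9193

e_1 = a_1/‖a_1‖ = (0, -2, 1)/2.2361 = (0.0000, -0.8944, 0.4472).
r_{13} = e_1·a_3 = -4.9193.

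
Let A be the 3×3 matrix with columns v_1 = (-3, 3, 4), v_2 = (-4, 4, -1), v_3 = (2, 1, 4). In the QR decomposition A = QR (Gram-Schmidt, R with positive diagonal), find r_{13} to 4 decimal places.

v_1 = (-3, 3, 4); ‖v_1‖ = 5.8310, so q_1 = (-0.5145, 0.5145, 0.6860).
r_{13} = q_1·v_3 = 2.2295.

r_{13} = 2.2295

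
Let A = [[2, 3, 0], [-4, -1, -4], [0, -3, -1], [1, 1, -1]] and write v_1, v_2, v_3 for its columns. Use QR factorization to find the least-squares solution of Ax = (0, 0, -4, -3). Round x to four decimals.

x = (-1.7009, 0.9373, 1.4938)

v_1 = (2, -4, 0, 1); ‖v_1‖ = 4.5826, so q_1 = (0.4364, -0.8729, 0.0000, 0.2182).
q_1·v_2 = 0.4364·3 + (-0.8729)·(-1) + 0.0000·(-3) + 0.2182·1 = 2.4004.
u_2 = v_2 − 2.4004·q_1 = (1.9524, 1.0952, -3.0000, 0.4762).
‖u_2‖ = 3.7733, so q_2 = (0.5174, 0.2903, -0.7951, 0.1262).
q_1·v_3 = 0.4364·0 + (-0.8729)·(-4) + 0.0000·(-1) + 0.2182·(-1) = 3.2733; q_2·v_3 = 0.5174·0 + 0.2903·(-4) + (-0.7951)·(-1) + 0.1262·(-1) = -0.4922.
u_3 = v_3 − 3.2733·q_1 + 0.4922·q_2 = (-1.1739, -1.0000, -1.3913, -1.6522).
‖u_3‖ = 2.6540, so q_3 = (-0.4423, -0.3768, -0.5242, -0.6225).
Qᵀb = (-0.6547, 2.8016, 3.9646).
Back-substitute: x_3 = 3.9646/2.6540 = 1.4938.
x_2 = (2.8016 + 0.4922·1.4938)/3.7733 = 0.9373.
x_1 = (-0.6547 − 2.4004·0.9373 − 3.2733·1.4938)/4.5826 = -1.7009.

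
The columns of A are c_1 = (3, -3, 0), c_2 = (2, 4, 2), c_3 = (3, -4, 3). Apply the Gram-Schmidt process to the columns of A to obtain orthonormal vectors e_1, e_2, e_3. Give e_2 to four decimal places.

c_1 = (3, -3, 0); ‖c_1‖ = 4.2426, so e_1 = (0.7071, -0.7071, 0.0000).
e_1·c_2 = 0.7071·2 + (-0.7071)·4 + 0.0000·2 = -1.4142.
u_2 = c_2 + 1.4142·e_1 = (3.0000, 3.0000, 2.0000).
‖u_2‖ = 4.6904, so e_2 = (0.6396, 0.6396, 0.4264).

e_2 = (0.6396, 0.6396, 0.4264)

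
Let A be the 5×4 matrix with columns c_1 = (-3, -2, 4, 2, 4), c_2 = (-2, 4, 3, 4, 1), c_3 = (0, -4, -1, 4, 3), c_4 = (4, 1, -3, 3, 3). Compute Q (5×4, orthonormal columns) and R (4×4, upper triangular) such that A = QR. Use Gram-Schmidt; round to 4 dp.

c_1 = (-3, -2, 4, 2, 4); ‖c_1‖ = 7.0000, so q_1 = (-0.4286, -0.2857, 0.5714, 0.2857, 0.5714).
q_1·c_2 = (-0.4286)·(-2) + (-0.2857)·4 + 0.5714·3 + 0.2857·4 + 0.5714·1 = 3.1429.
u_2 = c_2 − 3.1429·q_1 = (-0.6531, 4.8980, 1.2041, 3.1020, -0.7959).
‖u_2‖ = 6.0102, so q_2 = (-0.1087, 0.8149, 0.2003, 0.5161, -0.1324).
q_1·c_3 = (-0.4286)·0 + (-0.2857)·(-4) + 0.5714·(-1) + 0.2857·4 + 0.5714·3 = 3.4286; q_2·c_3 = (-0.1087)·0 + 0.8149·(-4) + 0.2003·(-1) + 0.5161·4 + (-0.1324)·3 = -1.7929.
u_3 = c_3 − 3.4286·q_1 + 1.7929·q_2 = (1.2746, -1.5593, -2.6000, 3.9458, 0.8034).
‖u_3‖ = 5.1991, so q_3 = (0.2452, -0.2999, -0.5001, 0.7589, 0.1545).
q_1·c_4 = (-0.4286)·4 + (-0.2857)·1 + 0.5714·(-3) + 0.2857·3 + 0.5714·3 = -1.1429; q_2·c_4 = (-0.1087)·4 + 0.8149·1 + 0.2003·(-3) + 0.5161·3 + (-0.1324)·3 = 0.9304; q_3·c_4 = 0.2452·4 + (-0.2999)·1 + (-0.5001)·(-3) + 0.7589·3 + 0.1545·3 = 4.9213.
u_4 = c_4 + 1.1429·q_1 − 0.9304·q_2 − 4.9213·q_3 = (2.4048, 1.3913, -0.0722, -0.8886, 3.0158).
‖u_4‖ = 4.1963, so q_4 = (0.5731, 0.3315, -0.0172, -0.2118, 0.7187).

Q = [[-0.4286, -0.1087, 0.2452, 0.5731], [-0.2857, 0.8149, -0.2999, 0.3315], [0.5714, 0.2003, -0.5001, -0.0172], [0.2857, 0.5161, 0.7589, -0.2118], [0.5714, -0.1324, 0.1545, 0.7187]], R = [[7.0000, 3.1429, 3.4286, -1.1429], [0.0000, 6.0102, -1.7929, 0.9304], [0.0000, 0.0000, 5.1991, 4.9213], [0.0000, 0.0000, 0.0000, 4.1963]]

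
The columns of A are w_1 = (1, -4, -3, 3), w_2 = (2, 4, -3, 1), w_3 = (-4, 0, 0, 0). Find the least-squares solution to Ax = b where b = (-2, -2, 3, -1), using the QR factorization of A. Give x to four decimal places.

x = (-0.2028, -0.7235, 0.0876)

w_1 = (1, -4, -3, 3); ‖w_1‖ = 5.9161, so e_1 = (0.1690, -0.6761, -0.5071, 0.5071).
e_1·w_2 = 0.1690·2 + (-0.6761)·4 + (-0.5071)·(-3) + 0.5071·1 = -0.3381.
u_2 = w_2 + 0.3381·e_1 = (2.0571, 3.7714, -3.1714, 1.1714).
‖u_2‖ = 5.4668, so e_2 = (0.3763, 0.6899, -0.5801, 0.2143).
e_1·w_3 = 0.1690·(-4) + (-0.6761)·0 + (-0.5071)·0 + 0.5071·0 = -0.6761; e_2·w_3 = 0.3763·(-4) + 0.6899·0 + (-0.5801)·0 + 0.2143·0 = -1.5052.
u_3 = w_3 + 0.6761·e_1 + 1.5052·e_2 = (-3.3193, 0.5813, -1.2161, 0.6654).
‖u_3‖ = 3.6438, so e_3 = (-0.9109, 0.1595, -0.3337, 0.1826).
Qᵀb = (-1.0142, -4.0870, 0.3190).
Back-substitute: x_3 = 0.3190/3.6438 = 0.0876.
x_2 = (-4.0870 + 1.5052·0.0876)/5.4668 = -0.7235.
x_1 = (-1.0142 + 0.3381·(-0.7235) + 0.6761·0.0876)/5.9161 = -0.2028.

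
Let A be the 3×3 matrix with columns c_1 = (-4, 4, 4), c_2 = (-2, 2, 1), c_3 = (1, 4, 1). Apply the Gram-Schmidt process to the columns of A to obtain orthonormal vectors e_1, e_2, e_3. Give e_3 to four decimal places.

c_1 = (-4, 4, 4); ‖c_1‖ = 6.9282, so e_1 = (-0.5774, 0.5774, 0.5774).
e_1·c_2 = (-0.5774)·(-2) + 0.5774·2 + 0.5774·1 = 2.8868.
u_2 = c_2 − 2.8868·e_1 = (-0.3333, 0.3333, -0.6667).
‖u_2‖ = 0.8165, so e_2 = (-0.4082, 0.4082, -0.8165).
e_1·c_3 = (-0.5774)·1 + 0.5774·4 + 0.5774·1 = 2.3094; e_2·c_3 = (-0.4082)·1 + 0.4082·4 + (-0.8165)·1 = 0.4082.
u_3 = c_3 − 2.3094·e_1 − 0.4082·e_2 = (2.5000, 2.5000, 0.0000).
‖u_3‖ = 3.5355, so e_3 = (0.7071, 0.7071, 0.0000).

e_3 = (0.7071, 0.7071, 0.0000)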